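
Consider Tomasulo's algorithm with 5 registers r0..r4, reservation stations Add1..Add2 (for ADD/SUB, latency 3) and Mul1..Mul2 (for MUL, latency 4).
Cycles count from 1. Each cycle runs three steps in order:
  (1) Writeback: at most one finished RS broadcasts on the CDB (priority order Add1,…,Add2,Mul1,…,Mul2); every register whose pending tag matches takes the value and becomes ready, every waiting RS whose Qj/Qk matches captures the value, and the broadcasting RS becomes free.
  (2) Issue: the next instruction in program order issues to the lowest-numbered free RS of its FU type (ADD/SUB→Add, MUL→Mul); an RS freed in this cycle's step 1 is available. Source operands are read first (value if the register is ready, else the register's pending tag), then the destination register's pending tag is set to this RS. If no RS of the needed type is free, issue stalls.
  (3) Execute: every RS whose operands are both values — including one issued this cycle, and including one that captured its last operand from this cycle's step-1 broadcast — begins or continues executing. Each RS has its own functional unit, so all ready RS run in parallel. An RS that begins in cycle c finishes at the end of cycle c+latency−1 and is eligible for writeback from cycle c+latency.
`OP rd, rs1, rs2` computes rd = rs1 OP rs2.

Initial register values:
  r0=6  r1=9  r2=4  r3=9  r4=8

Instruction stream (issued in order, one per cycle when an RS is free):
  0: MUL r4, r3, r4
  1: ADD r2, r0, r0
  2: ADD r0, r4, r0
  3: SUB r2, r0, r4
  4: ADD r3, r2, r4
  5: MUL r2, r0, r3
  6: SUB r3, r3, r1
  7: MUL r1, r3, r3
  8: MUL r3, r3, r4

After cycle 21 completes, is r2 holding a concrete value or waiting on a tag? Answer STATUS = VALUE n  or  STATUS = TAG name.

c1: issue MUL r4<-Mul1 | r0:6,r1:9,r2:4,r3:9,r4:Mul1
c2: issue ADD r2<-Add1 | r0:6,r1:9,r2:Add1,r3:9,r4:Mul1
c3: issue ADD r0<-Add2 | r0:Add2,r1:9,r2:Add1,r3:9,r4:Mul1
c4: stall | r0:Add2,r1:9,r2:Add1,r3:9,r4:Mul1
c5: CDB Add1=12; issue SUB r2<-Add1 | r0:Add2,r1:9,r2:Add1,r3:9,r4:Mul1
c6: CDB Mul1=72; stall | r0:Add2,r1:9,r2:Add1,r3:9,r4:72
c7: stall | r0:Add2,r1:9,r2:Add1,r3:9,r4:72
c8: stall | r0:Add2,r1:9,r2:Add1,r3:9,r4:72
c9: CDB Add2=78; issue ADD r3<-Add2 | r0:78,r1:9,r2:Add1,r3:Add2,r4:72
c10: issue MUL r2<-Mul1 | r0:78,r1:9,r2:Mul1,r3:Add2,r4:72
c11: stall | r0:78,r1:9,r2:Mul1,r3:Add2,r4:72
c12: CDB Add1=6; issue SUB r3<-Add1 | r0:78,r1:9,r2:Mul1,r3:Add1,r4:72
c13: issue MUL r1<-Mul2 | r0:78,r1:Mul2,r2:Mul1,r3:Add1,r4:72
c14: stall | r0:78,r1:Mul2,r2:Mul1,r3:Add1,r4:72
c15: CDB Add2=78; stall | r0:78,r1:Mul2,r2:Mul1,r3:Add1,r4:72
c16: stall | r0:78,r1:Mul2,r2:Mul1,r3:Add1,r4:72
c17: stall | r0:78,r1:Mul2,r2:Mul1,r3:Add1,r4:72
c18: CDB Add1=69; stall | r0:78,r1:Mul2,r2:Mul1,r3:69,r4:72
c19: CDB Mul1=6084; issue MUL r3<-Mul1 | r0:78,r1:Mul2,r2:6084,r3:Mul1,r4:72
c20: - | r0:78,r1:Mul2,r2:6084,r3:Mul1,r4:72
c21: - | r0:78,r1:Mul2,r2:6084,r3:Mul1,r4:72

STATUS = VALUE 6084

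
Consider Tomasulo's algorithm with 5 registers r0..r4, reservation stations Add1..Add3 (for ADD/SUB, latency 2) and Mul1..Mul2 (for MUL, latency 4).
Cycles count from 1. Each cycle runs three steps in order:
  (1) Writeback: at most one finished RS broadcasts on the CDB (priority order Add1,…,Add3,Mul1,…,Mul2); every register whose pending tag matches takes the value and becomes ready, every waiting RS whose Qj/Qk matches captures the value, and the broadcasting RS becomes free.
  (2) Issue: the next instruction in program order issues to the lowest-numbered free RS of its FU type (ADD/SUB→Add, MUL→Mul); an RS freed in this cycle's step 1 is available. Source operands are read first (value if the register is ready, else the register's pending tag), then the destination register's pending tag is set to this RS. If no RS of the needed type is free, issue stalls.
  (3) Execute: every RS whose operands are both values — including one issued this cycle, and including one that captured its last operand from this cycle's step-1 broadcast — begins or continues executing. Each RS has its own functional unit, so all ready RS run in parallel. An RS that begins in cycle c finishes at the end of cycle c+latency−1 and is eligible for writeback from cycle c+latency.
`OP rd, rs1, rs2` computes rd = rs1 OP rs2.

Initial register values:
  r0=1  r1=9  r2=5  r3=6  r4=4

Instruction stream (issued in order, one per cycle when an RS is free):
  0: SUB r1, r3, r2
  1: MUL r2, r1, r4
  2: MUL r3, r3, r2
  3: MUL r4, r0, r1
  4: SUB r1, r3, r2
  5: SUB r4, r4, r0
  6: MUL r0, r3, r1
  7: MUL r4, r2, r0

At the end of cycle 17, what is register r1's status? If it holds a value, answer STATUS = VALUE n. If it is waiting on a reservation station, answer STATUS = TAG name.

c1: issue SUB r1<-Add1 | r0:1,r1:Add1,r2:5,r3:6,r4:4
c2: issue MUL r2<-Mul1 | r0:1,r1:Add1,r2:Mul1,r3:6,r4:4
c3: CDB Add1=1; issue MUL r3<-Mul2 | r0:1,r1:1,r2:Mul1,r3:Mul2,r4:4
c4: stall | r0:1,r1:1,r2:Mul1,r3:Mul2,r4:4
c5: stall | r0:1,r1:1,r2:Mul1,r3:Mul2,r4:4
c6: stall | r0:1,r1:1,r2:Mul1,r3:Mul2,r4:4
c7: CDB Mul1=4; issue MUL r4<-Mul1 | r0:1,r1:1,r2:4,r3:Mul2,r4:Mul1
c8: issue SUB r1<-Add1 | r0:1,r1:Add1,r2:4,r3:Mul2,r4:Mul1
c9: issue SUB r4<-Add2 | r0:1,r1:Add1,r2:4,r3:Mul2,r4:Add2
c10: stall | r0:1,r1:Add1,r2:4,r3:Mul2,r4:Add2
c11: CDB Mul1=1; issue MUL r0<-Mul1 | r0:Mul1,r1:Add1,r2:4,r3:Mul2,r4:Add2
c12: CDB Mul2=24; issue MUL r4<-Mul2 | r0:Mul1,r1:Add1,r2:4,r3:24,r4:Mul2
c13: CDB Add2=0 | r0:Mul1,r1:Add1,r2:4,r3:24,r4:Mul2
c14: CDB Add1=20 | r0:Mul1,r1:20,r2:4,r3:24,r4:Mul2
c15: - | r0:Mul1,r1:20,r2:4,r3:24,r4:Mul2
c16: - | r0:Mul1,r1:20,r2:4,r3:24,r4:Mul2
c17: - | r0:Mul1,r1:20,r2:4,r3:24,r4:Mul2

STATUS = VALUE 20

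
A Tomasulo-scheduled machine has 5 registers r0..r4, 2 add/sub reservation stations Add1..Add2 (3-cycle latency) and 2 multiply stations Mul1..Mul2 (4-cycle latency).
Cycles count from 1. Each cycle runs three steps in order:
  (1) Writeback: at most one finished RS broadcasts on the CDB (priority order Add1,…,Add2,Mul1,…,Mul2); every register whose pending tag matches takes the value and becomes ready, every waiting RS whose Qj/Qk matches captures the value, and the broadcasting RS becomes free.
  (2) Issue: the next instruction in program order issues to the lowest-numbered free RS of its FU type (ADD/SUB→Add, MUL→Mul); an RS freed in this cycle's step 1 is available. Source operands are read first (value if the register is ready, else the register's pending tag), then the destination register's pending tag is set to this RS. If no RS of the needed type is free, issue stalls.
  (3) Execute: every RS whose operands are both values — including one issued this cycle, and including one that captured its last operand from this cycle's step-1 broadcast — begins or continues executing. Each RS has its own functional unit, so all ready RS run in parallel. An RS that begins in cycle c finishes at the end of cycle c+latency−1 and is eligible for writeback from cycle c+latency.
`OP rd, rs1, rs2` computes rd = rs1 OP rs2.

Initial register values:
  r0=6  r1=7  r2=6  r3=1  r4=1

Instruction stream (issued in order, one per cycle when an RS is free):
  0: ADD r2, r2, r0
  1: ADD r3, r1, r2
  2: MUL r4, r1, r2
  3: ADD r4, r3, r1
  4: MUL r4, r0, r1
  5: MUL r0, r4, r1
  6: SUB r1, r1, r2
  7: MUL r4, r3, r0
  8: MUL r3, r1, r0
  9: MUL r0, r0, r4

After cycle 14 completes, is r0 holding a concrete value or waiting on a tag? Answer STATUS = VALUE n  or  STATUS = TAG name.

STATUS = VALUE 294

cycle 1: issue ADD r2<-Add1 // r0:6,r1:7,r2:Add1,r3:1,r4:1
cycle 2: issue ADD r3<-Add2 // r0:6,r1:7,r2:Add1,r3:Add2,r4:1
cycle 3: issue MUL r4<-Mul1 // r0:6,r1:7,r2:Add1,r3:Add2,r4:Mul1
cycle 4: CDB Add1=12; issue ADD r4<-Add1 // r0:6,r1:7,r2:12,r3:Add2,r4:Add1
cycle 5: issue MUL r4<-Mul2 // r0:6,r1:7,r2:12,r3:Add2,r4:Mul2
cycle 6: stall // r0:6,r1:7,r2:12,r3:Add2,r4:Mul2
cycle 7: CDB Add2=19; stall // r0:6,r1:7,r2:12,r3:19,r4:Mul2
cycle 8: CDB Mul1=84; issue MUL r0<-Mul1 // r0:Mul1,r1:7,r2:12,r3:19,r4:Mul2
cycle 9: CDB Mul2=42; issue SUB r1<-Add2 // r0:Mul1,r1:Add2,r2:12,r3:19,r4:42
cycle 10: CDB Add1=26; issue MUL r4<-Mul2 // r0:Mul1,r1:Add2,r2:12,r3:19,r4:Mul2
cycle 11: stall // r0:Mul1,r1:Add2,r2:12,r3:19,r4:Mul2
cycle 12: CDB Add2=-5; stall // r0:Mul1,r1:-5,r2:12,r3:19,r4:Mul2
cycle 13: CDB Mul1=294; issue MUL r3<-Mul1 // r0:294,r1:-5,r2:12,r3:Mul1,r4:Mul2
cycle 14: stall // r0:294,r1:-5,r2:12,r3:Mul1,r4:Mul2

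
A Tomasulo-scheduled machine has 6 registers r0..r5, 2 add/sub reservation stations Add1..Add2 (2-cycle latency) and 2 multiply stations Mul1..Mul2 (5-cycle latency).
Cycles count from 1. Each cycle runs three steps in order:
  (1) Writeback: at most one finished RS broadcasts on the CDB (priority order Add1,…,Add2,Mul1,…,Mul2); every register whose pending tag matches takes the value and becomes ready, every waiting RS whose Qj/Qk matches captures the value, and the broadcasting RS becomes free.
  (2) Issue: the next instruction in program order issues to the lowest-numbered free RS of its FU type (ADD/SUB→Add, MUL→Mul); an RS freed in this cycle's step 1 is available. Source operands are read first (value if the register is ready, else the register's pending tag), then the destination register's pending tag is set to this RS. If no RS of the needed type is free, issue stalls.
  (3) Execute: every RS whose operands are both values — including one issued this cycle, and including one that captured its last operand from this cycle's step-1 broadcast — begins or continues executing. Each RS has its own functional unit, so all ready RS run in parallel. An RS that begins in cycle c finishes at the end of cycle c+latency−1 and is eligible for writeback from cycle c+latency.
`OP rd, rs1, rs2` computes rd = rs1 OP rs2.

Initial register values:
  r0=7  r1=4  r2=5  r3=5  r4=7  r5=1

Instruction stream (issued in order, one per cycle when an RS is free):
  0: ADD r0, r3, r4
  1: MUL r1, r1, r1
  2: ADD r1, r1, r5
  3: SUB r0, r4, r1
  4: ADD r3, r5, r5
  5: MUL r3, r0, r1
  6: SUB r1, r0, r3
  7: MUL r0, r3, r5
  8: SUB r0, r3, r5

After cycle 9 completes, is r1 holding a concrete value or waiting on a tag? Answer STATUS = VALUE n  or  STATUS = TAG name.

STATUS = VALUE 17

  c1: issue ADD r0<-Add1  regs: r0:Add1,r1:4,r2:5,r3:5,r4:7,r5:1
  c2: issue MUL r1<-Mul1  regs: r0:Add1,r1:Mul1,r2:5,r3:5,r4:7,r5:1
  c3: CDB Add1=12; issue ADD r1<-Add1  regs: r0:12,r1:Add1,r2:5,r3:5,r4:7,r5:1
  c4: issue SUB r0<-Add2  regs: r0:Add2,r1:Add1,r2:5,r3:5,r4:7,r5:1
  c5: stall  regs: r0:Add2,r1:Add1,r2:5,r3:5,r4:7,r5:1
  c6: stall  regs: r0:Add2,r1:Add1,r2:5,r3:5,r4:7,r5:1
  c7: CDB Mul1=16; stall  regs: r0:Add2,r1:Add1,r2:5,r3:5,r4:7,r5:1
  c8: stall  regs: r0:Add2,r1:Add1,r2:5,r3:5,r4:7,r5:1
  c9: CDB Add1=17; issue ADD r3<-Add1  regs: r0:Add2,r1:17,r2:5,r3:Add1,r4:7,r5:1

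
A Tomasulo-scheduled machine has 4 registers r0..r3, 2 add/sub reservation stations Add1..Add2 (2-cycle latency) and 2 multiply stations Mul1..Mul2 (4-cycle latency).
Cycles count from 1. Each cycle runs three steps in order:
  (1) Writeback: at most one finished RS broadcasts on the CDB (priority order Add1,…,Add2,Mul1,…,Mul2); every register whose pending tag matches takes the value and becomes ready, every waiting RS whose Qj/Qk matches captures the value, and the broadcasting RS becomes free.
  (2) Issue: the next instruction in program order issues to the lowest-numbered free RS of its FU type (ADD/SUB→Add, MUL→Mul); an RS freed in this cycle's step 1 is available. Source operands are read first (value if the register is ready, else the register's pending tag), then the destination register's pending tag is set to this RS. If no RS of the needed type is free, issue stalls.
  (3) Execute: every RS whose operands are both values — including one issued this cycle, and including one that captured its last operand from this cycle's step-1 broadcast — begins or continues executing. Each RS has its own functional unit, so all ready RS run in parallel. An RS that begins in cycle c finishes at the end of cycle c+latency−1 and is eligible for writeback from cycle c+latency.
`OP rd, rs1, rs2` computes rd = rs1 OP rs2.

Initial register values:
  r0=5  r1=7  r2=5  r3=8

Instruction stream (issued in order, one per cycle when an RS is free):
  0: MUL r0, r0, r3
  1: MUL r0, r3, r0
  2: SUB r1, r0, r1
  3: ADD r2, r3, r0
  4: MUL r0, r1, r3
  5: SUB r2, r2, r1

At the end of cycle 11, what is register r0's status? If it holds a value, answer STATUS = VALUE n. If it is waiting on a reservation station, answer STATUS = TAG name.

c1: issue MUL r0<-Mul1 | r0:Mul1,r1:7,r2:5,r3:8
c2: issue MUL r0<-Mul2 | r0:Mul2,r1:7,r2:5,r3:8
c3: issue SUB r1<-Add1 | r0:Mul2,r1:Add1,r2:5,r3:8
c4: issue ADD r2<-Add2 | r0:Mul2,r1:Add1,r2:Add2,r3:8
c5: CDB Mul1=40; issue MUL r0<-Mul1 | r0:Mul1,r1:Add1,r2:Add2,r3:8
c6: stall | r0:Mul1,r1:Add1,r2:Add2,r3:8
c7: stall | r0:Mul1,r1:Add1,r2:Add2,r3:8
c8: stall | r0:Mul1,r1:Add1,r2:Add2,r3:8
c9: CDB Mul2=320; stall | r0:Mul1,r1:Add1,r2:Add2,r3:8
c10: stall | r0:Mul1,r1:Add1,r2:Add2,r3:8
c11: CDB Add1=313; issue SUB r2<-Add1 | r0:Mul1,r1:313,r2:Add1,r3:8

STATUS = TAG Mul1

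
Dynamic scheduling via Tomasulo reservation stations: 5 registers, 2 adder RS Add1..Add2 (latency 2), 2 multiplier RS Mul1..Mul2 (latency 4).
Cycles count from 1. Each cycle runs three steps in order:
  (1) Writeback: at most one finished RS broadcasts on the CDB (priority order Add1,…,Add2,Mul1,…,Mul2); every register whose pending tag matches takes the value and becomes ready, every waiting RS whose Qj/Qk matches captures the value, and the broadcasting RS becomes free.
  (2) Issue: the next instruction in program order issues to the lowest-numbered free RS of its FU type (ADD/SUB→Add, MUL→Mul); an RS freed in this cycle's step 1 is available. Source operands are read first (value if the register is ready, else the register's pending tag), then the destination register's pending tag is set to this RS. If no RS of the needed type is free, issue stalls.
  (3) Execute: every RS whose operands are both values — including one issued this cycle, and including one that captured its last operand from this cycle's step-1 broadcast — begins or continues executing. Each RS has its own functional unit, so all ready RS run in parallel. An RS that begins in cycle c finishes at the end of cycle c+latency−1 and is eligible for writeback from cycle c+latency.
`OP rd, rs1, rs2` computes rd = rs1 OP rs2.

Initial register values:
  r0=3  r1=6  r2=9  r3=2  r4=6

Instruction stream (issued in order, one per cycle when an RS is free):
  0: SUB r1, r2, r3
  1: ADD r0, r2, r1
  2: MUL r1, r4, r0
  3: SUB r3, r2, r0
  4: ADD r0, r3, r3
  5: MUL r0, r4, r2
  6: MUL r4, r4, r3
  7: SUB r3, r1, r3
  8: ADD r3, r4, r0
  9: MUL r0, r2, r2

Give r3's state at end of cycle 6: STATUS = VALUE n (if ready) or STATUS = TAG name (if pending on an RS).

STATUS = TAG Add1

cycle 1: issue SUB r1<-Add1 // r0:3,r1:Add1,r2:9,r3:2,r4:6
cycle 2: issue ADD r0<-Add2 // r0:Add2,r1:Add1,r2:9,r3:2,r4:6
cycle 3: CDB Add1=7; issue MUL r1<-Mul1 // r0:Add2,r1:Mul1,r2:9,r3:2,r4:6
cycle 4: issue SUB r3<-Add1 // r0:Add2,r1:Mul1,r2:9,r3:Add1,r4:6
cycle 5: CDB Add2=16; issue ADD r0<-Add2 // r0:Add2,r1:Mul1,r2:9,r3:Add1,r4:6
cycle 6: issue MUL r0<-Mul2 // r0:Mul2,r1:Mul1,r2:9,r3:Add1,r4:6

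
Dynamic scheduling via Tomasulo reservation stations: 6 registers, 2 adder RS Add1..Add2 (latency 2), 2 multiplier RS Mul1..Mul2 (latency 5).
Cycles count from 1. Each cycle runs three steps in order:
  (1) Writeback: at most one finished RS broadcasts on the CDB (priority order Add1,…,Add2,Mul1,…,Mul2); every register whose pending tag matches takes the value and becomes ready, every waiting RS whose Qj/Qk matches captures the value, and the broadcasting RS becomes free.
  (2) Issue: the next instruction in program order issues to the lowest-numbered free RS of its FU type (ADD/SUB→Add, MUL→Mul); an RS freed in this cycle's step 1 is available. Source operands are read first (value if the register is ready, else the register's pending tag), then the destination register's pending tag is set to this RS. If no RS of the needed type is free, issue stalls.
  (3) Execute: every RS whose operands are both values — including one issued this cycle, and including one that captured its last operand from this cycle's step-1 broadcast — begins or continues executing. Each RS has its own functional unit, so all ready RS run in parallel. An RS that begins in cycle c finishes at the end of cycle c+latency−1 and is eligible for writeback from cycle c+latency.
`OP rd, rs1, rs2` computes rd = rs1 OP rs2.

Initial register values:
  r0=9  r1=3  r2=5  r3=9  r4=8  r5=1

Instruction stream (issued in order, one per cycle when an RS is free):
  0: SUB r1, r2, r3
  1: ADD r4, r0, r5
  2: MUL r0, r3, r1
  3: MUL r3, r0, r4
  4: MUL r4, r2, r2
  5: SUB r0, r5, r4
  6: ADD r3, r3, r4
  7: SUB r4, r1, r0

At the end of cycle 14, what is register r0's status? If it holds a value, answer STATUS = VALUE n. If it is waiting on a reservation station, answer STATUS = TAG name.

STATUS = TAG Add1

  c1: issue SUB r1<-Add1  regs: r0:9,r1:Add1,r2:5,r3:9,r4:8,r5:1
  c2: issue ADD r4<-Add2  regs: r0:9,r1:Add1,r2:5,r3:9,r4:Add2,r5:1
  c3: CDB Add1=-4; issue MUL r0<-Mul1  regs: r0:Mul1,r1:-4,r2:5,r3:9,r4:Add2,r5:1
  c4: CDB Add2=10; issue MUL r3<-Mul2  regs: r0:Mul1,r1:-4,r2:5,r3:Mul2,r4:10,r5:1
  c5: stall  regs: r0:Mul1,r1:-4,r2:5,r3:Mul2,r4:10,r5:1
  c6: stall  regs: r0:Mul1,r1:-4,r2:5,r3:Mul2,r4:10,r5:1
  c7: stall  regs: r0:Mul1,r1:-4,r2:5,r3:Mul2,r4:10,r5:1
  c8: CDB Mul1=-36; issue MUL r4<-Mul1  regs: r0:-36,r1:-4,r2:5,r3:Mul2,r4:Mul1,r5:1
  c9: issue SUB r0<-Add1  regs: r0:Add1,r1:-4,r2:5,r3:Mul2,r4:Mul1,r5:1
  c10: issue ADD r3<-Add2  regs: r0:Add1,r1:-4,r2:5,r3:Add2,r4:Mul1,r5:1
  c11: stall  regs: r0:Add1,r1:-4,r2:5,r3:Add2,r4:Mul1,r5:1
  c12: stall  regs: r0:Add1,r1:-4,r2:5,r3:Add2,r4:Mul1,r5:1
  c13: CDB Mul1=25; stall  regs: r0:Add1,r1:-4,r2:5,r3:Add2,r4:25,r5:1
  c14: CDB Mul2=-360; stall  regs: r0:Add1,r1:-4,r2:5,r3:Add2,r4:25,r5:1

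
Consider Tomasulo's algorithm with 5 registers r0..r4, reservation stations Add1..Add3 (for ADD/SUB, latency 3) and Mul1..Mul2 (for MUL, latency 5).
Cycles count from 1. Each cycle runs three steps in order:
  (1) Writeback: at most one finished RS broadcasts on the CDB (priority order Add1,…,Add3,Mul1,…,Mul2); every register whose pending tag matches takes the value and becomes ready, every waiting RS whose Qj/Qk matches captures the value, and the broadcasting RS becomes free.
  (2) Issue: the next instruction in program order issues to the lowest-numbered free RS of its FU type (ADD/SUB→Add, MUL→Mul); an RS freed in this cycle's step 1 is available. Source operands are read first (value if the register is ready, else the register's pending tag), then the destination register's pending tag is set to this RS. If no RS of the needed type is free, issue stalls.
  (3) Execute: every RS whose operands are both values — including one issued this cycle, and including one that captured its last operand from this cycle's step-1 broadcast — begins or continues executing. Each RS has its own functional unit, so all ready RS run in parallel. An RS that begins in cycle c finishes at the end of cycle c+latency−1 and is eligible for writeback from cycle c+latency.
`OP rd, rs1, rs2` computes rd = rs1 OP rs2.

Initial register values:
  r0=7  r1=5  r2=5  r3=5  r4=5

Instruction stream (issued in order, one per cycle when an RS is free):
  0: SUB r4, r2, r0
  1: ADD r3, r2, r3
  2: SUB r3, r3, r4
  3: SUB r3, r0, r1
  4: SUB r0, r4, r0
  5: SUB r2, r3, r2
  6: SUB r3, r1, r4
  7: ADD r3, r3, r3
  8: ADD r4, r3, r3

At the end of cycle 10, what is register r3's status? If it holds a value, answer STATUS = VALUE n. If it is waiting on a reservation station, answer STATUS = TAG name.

c1: issue SUB r4<-Add1 | r0:7,r1:5,r2:5,r3:5,r4:Add1
c2: issue ADD r3<-Add2 | r0:7,r1:5,r2:5,r3:Add2,r4:Add1
c3: issue SUB r3<-Add3 | r0:7,r1:5,r2:5,r3:Add3,r4:Add1
c4: CDB Add1=-2; issue SUB r3<-Add1 | r0:7,r1:5,r2:5,r3:Add1,r4:-2
c5: CDB Add2=10; issue SUB r0<-Add2 | r0:Add2,r1:5,r2:5,r3:Add1,r4:-2
c6: stall | r0:Add2,r1:5,r2:5,r3:Add1,r4:-2
c7: CDB Add1=2; issue SUB r2<-Add1 | r0:Add2,r1:5,r2:Add1,r3:2,r4:-2
c8: CDB Add2=-9; issue SUB r3<-Add2 | r0:-9,r1:5,r2:Add1,r3:Add2,r4:-2
c9: CDB Add3=12; issue ADD r3<-Add3 | r0:-9,r1:5,r2:Add1,r3:Add3,r4:-2
c10: CDB Add1=-3; issue ADD r4<-Add1 | r0:-9,r1:5,r2:-3,r3:Add3,r4:Add1

STATUS = TAG Add3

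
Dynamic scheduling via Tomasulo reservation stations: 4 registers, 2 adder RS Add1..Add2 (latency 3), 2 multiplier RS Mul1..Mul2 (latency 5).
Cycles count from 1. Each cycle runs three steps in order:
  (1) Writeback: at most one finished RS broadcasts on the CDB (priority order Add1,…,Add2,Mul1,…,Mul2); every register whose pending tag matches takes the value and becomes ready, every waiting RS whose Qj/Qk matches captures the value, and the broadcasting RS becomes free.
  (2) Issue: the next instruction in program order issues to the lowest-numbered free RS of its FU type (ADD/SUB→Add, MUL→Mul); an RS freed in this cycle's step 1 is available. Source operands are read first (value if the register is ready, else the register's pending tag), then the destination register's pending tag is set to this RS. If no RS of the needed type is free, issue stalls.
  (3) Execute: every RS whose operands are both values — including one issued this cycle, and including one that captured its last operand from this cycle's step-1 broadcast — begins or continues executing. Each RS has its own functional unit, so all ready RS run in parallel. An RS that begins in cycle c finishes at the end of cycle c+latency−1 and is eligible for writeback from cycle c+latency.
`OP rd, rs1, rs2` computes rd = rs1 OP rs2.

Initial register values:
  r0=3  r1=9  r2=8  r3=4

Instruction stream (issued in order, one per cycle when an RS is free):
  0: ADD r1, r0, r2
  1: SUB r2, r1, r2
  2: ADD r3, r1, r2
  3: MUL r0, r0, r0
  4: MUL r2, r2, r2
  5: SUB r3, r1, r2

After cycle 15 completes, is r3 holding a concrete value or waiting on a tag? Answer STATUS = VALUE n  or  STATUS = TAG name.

cycle 1: issue ADD r1<-Add1 // r0:3,r1:Add1,r2:8,r3:4
cycle 2: issue SUB r2<-Add2 // r0:3,r1:Add1,r2:Add2,r3:4
cycle 3: stall // r0:3,r1:Add1,r2:Add2,r3:4
cycle 4: CDB Add1=11; issue ADD r3<-Add1 // r0:3,r1:11,r2:Add2,r3:Add1
cycle 5: issue MUL r0<-Mul1 // r0:Mul1,r1:11,r2:Add2,r3:Add1
cycle 6: issue MUL r2<-Mul2 // r0:Mul1,r1:11,r2:Mul2,r3:Add1
cycle 7: CDB Add2=3; issue SUB r3<-Add2 // r0:Mul1,r1:11,r2:Mul2,r3:Add2
cycle 8: - // r0:Mul1,r1:11,r2:Mul2,r3:Add2
cycle 9: - // r0:Mul1,r1:11,r2:Mul2,r3:Add2
cycle 10: CDB Add1=14 // r0:Mul1,r1:11,r2:Mul2,r3:Add2
cycle 11: CDB Mul1=9 // r0:9,r1:11,r2:Mul2,r3:Add2
cycle 12: CDB Mul2=9 // r0:9,r1:11,r2:9,r3:Add2
cycle 13: - // r0:9,r1:11,r2:9,r3:Add2
cycle 14: - // r0:9,r1:11,r2:9,r3:Add2
cycle 15: CDB Add2=2 // r0:9,r1:11,r2:9,r3:2

STATUS = VALUE 2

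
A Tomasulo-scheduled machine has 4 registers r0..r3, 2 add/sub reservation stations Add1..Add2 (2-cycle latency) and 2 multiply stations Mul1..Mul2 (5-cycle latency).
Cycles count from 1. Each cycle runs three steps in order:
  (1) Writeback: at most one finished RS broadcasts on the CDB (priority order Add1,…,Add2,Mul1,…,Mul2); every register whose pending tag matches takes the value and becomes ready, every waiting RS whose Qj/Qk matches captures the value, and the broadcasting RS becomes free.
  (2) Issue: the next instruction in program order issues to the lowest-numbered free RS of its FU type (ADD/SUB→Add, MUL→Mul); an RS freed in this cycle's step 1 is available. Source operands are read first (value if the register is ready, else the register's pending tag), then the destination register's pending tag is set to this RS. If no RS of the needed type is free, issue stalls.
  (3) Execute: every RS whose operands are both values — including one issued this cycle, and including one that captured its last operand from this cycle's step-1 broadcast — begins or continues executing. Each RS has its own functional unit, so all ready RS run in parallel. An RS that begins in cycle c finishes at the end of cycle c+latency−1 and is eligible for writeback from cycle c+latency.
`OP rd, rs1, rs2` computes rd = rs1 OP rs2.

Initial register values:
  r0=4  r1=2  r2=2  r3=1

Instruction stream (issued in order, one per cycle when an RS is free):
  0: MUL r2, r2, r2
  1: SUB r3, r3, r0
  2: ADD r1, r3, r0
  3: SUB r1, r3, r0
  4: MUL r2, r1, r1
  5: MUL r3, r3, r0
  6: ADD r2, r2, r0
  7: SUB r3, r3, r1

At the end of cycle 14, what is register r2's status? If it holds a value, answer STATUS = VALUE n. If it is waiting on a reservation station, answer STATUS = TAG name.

  c1: issue MUL r2<-Mul1  regs: r0:4,r1:2,r2:Mul1,r3:1
  c2: issue SUB r3<-Add1  regs: r0:4,r1:2,r2:Mul1,r3:Add1
  c3: issue ADD r1<-Add2  regs: r0:4,r1:Add2,r2:Mul1,r3:Add1
  c4: CDB Add1=-3; issue SUB r1<-Add1  regs: r0:4,r1:Add1,r2:Mul1,r3:-3
  c5: issue MUL r2<-Mul2  regs: r0:4,r1:Add1,r2:Mul2,r3:-3
  c6: CDB Add1=-7; stall  regs: r0:4,r1:-7,r2:Mul2,r3:-3
  c7: CDB Add2=1; stall  regs: r0:4,r1:-7,r2:Mul2,r3:-3
  c8: CDB Mul1=4; issue MUL r3<-Mul1  regs: r0:4,r1:-7,r2:Mul2,r3:Mul1
  c9: issue ADD r2<-Add1  regs: r0:4,r1:-7,r2:Add1,r3:Mul1
  c10: issue SUB r3<-Add2  regs: r0:4,r1:-7,r2:Add1,r3:Add2
  c11: CDB Mul2=49  regs: r0:4,r1:-7,r2:Add1,r3:Add2
  c12: -  regs: r0:4,r1:-7,r2:Add1,r3:Add2
  c13: CDB Add1=53  regs: r0:4,r1:-7,r2:53,r3:Add2
  c14: CDB Mul1=-12  regs: r0:4,r1:-7,r2:53,r3:Add2

STATUS = VALUE 53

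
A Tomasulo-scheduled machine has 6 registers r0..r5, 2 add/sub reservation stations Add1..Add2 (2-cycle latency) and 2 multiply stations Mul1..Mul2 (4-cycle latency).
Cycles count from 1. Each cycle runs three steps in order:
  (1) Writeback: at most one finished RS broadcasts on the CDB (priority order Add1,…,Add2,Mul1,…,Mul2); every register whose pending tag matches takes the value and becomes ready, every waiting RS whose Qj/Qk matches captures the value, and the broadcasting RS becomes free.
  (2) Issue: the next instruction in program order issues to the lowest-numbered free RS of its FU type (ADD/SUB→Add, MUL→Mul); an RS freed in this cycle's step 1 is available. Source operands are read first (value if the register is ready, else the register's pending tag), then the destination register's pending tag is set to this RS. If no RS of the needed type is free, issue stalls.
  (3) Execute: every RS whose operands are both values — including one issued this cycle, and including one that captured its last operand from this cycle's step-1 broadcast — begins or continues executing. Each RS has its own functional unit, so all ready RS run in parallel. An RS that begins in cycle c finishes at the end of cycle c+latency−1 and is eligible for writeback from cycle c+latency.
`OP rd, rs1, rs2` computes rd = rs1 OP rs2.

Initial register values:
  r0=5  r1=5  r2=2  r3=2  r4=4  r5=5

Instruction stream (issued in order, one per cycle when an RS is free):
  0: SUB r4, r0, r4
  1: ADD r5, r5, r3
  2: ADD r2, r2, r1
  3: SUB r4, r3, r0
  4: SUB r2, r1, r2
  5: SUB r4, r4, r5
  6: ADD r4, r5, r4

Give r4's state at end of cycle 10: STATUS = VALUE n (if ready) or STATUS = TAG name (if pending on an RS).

c1: issue SUB r4<-Add1 | r0:5,r1:5,r2:2,r3:2,r4:Add1,r5:5
c2: issue ADD r5<-Add2 | r0:5,r1:5,r2:2,r3:2,r4:Add1,r5:Add2
c3: CDB Add1=1; issue ADD r2<-Add1 | r0:5,r1:5,r2:Add1,r3:2,r4:1,r5:Add2
c4: CDB Add2=7; issue SUB r4<-Add2 | r0:5,r1:5,r2:Add1,r3:2,r4:Add2,r5:7
c5: CDB Add1=7; issue SUB r2<-Add1 | r0:5,r1:5,r2:Add1,r3:2,r4:Add2,r5:7
c6: CDB Add2=-3; issue SUB r4<-Add2 | r0:5,r1:5,r2:Add1,r3:2,r4:Add2,r5:7
c7: CDB Add1=-2; issue ADD r4<-Add1 | r0:5,r1:5,r2:-2,r3:2,r4:Add1,r5:7
c8: CDB Add2=-10 | r0:5,r1:5,r2:-2,r3:2,r4:Add1,r5:7
c9: - | r0:5,r1:5,r2:-2,r3:2,r4:Add1,r5:7
c10: CDB Add1=-3 | r0:5,r1:5,r2:-2,r3:2,r4:-3,r5:7

STATUS = VALUE -3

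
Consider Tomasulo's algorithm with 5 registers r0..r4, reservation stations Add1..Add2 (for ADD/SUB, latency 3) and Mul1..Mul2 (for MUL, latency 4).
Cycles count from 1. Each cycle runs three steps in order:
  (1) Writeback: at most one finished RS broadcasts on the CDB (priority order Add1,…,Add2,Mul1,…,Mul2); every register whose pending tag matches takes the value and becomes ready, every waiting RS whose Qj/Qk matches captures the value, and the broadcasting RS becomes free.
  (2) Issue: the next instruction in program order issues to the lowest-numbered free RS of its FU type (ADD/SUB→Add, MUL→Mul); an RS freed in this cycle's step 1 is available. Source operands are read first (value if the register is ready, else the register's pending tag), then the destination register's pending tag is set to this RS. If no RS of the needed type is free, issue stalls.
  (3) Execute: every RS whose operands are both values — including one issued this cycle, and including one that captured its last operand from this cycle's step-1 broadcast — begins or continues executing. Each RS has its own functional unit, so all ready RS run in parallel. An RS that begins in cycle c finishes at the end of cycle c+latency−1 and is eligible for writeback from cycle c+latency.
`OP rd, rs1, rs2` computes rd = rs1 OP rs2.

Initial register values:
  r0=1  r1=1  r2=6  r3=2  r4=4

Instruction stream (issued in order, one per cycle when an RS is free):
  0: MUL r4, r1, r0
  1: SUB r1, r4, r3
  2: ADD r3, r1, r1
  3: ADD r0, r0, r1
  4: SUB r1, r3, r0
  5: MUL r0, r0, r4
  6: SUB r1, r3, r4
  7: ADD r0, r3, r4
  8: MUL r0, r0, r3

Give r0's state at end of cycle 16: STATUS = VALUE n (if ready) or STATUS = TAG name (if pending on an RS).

c1: issue MUL r4<-Mul1 | r0:1,r1:1,r2:6,r3:2,r4:Mul1
c2: issue SUB r1<-Add1 | r0:1,r1:Add1,r2:6,r3:2,r4:Mul1
c3: issue ADD r3<-Add2 | r0:1,r1:Add1,r2:6,r3:Add2,r4:Mul1
c4: stall | r0:1,r1:Add1,r2:6,r3:Add2,r4:Mul1
c5: CDB Mul1=1; stall | r0:1,r1:Add1,r2:6,r3:Add2,r4:1
c6: stall | r0:1,r1:Add1,r2:6,r3:Add2,r4:1
c7: stall | r0:1,r1:Add1,r2:6,r3:Add2,r4:1
c8: CDB Add1=-1; issue ADD r0<-Add1 | r0:Add1,r1:-1,r2:6,r3:Add2,r4:1
c9: stall | r0:Add1,r1:-1,r2:6,r3:Add2,r4:1
c10: stall | r0:Add1,r1:-1,r2:6,r3:Add2,r4:1
c11: CDB Add1=0; issue SUB r1<-Add1 | r0:0,r1:Add1,r2:6,r3:Add2,r4:1
c12: CDB Add2=-2; issue MUL r0<-Mul1 | r0:Mul1,r1:Add1,r2:6,r3:-2,r4:1
c13: issue SUB r1<-Add2 | r0:Mul1,r1:Add2,r2:6,r3:-2,r4:1
c14: stall | r0:Mul1,r1:Add2,r2:6,r3:-2,r4:1
c15: CDB Add1=-2; issue ADD r0<-Add1 | r0:Add1,r1:Add2,r2:6,r3:-2,r4:1
c16: CDB Add2=-3; issue MUL r0<-Mul2 | r0:Mul2,r1:-3,r2:6,r3:-2,r4:1

STATUS = TAG Mul2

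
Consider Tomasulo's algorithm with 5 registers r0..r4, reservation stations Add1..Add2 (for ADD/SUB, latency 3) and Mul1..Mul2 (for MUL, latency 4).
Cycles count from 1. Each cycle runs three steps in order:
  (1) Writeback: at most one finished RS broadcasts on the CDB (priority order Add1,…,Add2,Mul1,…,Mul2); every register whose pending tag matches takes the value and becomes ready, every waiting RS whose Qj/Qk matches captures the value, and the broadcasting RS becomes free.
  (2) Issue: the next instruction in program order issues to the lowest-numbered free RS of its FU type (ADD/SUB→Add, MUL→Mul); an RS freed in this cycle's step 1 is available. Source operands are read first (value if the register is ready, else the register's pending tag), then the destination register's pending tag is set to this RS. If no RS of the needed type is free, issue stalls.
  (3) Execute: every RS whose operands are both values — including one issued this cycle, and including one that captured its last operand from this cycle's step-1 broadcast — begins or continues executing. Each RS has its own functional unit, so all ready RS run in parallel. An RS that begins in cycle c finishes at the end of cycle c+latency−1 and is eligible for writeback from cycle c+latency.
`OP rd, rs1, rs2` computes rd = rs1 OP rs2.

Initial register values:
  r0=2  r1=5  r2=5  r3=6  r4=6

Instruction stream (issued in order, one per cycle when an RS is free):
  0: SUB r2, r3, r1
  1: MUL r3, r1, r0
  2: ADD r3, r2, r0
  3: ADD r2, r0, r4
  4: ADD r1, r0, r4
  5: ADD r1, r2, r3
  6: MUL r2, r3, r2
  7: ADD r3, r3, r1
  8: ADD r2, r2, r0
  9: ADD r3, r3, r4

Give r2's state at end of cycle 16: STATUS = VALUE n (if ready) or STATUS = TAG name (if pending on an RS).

STATUS = VALUE 26

cycle 1: issue SUB r2<-Add1 // r0:2,r1:5,r2:Add1,r3:6,r4:6
cycle 2: issue MUL r3<-Mul1 // r0:2,r1:5,r2:Add1,r3:Mul1,r4:6
cycle 3: issue ADD r3<-Add2 // r0:2,r1:5,r2:Add1,r3:Add2,r4:6
cycle 4: CDB Add1=1; issue ADD r2<-Add1 // r0:2,r1:5,r2:Add1,r3:Add2,r4:6
cycle 5: stall // r0:2,r1:5,r2:Add1,r3:Add2,r4:6
cycle 6: CDB Mul1=10; stall // r0:2,r1:5,r2:Add1,r3:Add2,r4:6
cycle 7: CDB Add1=8; issue ADD r1<-Add1 // r0:2,r1:Add1,r2:8,r3:Add2,r4:6
cycle 8: CDB Add2=3; issue ADD r1<-Add2 // r0:2,r1:Add2,r2:8,r3:3,r4:6
cycle 9: issue MUL r2<-Mul1 // r0:2,r1:Add2,r2:Mul1,r3:3,r4:6
cycle 10: CDB Add1=8; issue ADD r3<-Add1 // r0:2,r1:Add2,r2:Mul1,r3:Add1,r4:6
cycle 11: CDB Add2=11; issue ADD r2<-Add2 // r0:2,r1:11,r2:Add2,r3:Add1,r4:6
cycle 12: stall // r0:2,r1:11,r2:Add2,r3:Add1,r4:6
cycle 13: CDB Mul1=24; stall // r0:2,r1:11,r2:Add2,r3:Add1,r4:6
cycle 14: CDB Add1=14; issue ADD r3<-Add1 // r0:2,r1:11,r2:Add2,r3:Add1,r4:6
cycle 15: - // r0:2,r1:11,r2:Add2,r3:Add1,r4:6
cycle 16: CDB Add2=26 // r0:2,r1:11,r2:26,r3:Add1,r4:6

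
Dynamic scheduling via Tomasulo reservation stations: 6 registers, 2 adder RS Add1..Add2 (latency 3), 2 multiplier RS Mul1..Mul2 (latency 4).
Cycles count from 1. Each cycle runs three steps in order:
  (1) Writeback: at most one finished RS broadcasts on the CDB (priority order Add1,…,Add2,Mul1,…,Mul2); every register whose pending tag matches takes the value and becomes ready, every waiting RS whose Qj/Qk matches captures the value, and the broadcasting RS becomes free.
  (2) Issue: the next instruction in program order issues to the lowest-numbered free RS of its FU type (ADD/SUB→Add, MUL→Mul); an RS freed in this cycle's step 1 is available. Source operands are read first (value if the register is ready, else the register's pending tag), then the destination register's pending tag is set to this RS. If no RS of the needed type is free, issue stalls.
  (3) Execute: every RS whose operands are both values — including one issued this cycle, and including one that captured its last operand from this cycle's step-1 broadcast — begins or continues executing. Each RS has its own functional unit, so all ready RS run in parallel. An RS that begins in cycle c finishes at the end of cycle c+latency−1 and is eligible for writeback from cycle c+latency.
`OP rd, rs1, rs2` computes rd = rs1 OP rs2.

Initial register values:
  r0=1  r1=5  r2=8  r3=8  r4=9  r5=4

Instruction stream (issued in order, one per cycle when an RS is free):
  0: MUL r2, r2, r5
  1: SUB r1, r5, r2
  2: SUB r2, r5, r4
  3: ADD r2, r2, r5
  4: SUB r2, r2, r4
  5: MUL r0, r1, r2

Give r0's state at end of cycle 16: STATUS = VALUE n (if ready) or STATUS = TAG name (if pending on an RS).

STATUS = VALUE 280

  c1: issue MUL r2<-Mul1  regs: r0:1,r1:5,r2:Mul1,r3:8,r4:9,r5:4
  c2: issue SUB r1<-Add1  regs: r0:1,r1:Add1,r2:Mul1,r3:8,r4:9,r5:4
  c3: issue SUB r2<-Add2  regs: r0:1,r1:Add1,r2:Add2,r3:8,r4:9,r5:4
  c4: stall  regs: r0:1,r1:Add1,r2:Add2,r3:8,r4:9,r5:4
  c5: CDB Mul1=32; stall  regs: r0:1,r1:Add1,r2:Add2,r3:8,r4:9,r5:4
  c6: CDB Add2=-5; issue ADD r2<-Add2  regs: r0:1,r1:Add1,r2:Add2,r3:8,r4:9,r5:4
  c7: stall  regs: r0:1,r1:Add1,r2:Add2,r3:8,r4:9,r5:4
  c8: CDB Add1=-28; issue SUB r2<-Add1  regs: r0:1,r1:-28,r2:Add1,r3:8,r4:9,r5:4
  c9: CDB Add2=-1; issue MUL r0<-Mul1  regs: r0:Mul1,r1:-28,r2:Add1,r3:8,r4:9,r5:4
  c10: -  regs: r0:Mul1,r1:-28,r2:Add1,r3:8,r4:9,r5:4
  c11: -  regs: r0:Mul1,r1:-28,r2:Add1,r3:8,r4:9,r5:4
  c12: CDB Add1=-10  regs: r0:Mul1,r1:-28,r2:-10,r3:8,r4:9,r5:4
  c13: -  regs: r0:Mul1,r1:-28,r2:-10,r3:8,r4:9,r5:4
  c14: -  regs: r0:Mul1,r1:-28,r2:-10,r3:8,r4:9,r5:4
  c15: -  regs: r0:Mul1,r1:-28,r2:-10,r3:8,r4:9,r5:4
  c16: CDB Mul1=280  regs: r0:280,r1:-28,r2:-10,r3:8,r4:9,r5:4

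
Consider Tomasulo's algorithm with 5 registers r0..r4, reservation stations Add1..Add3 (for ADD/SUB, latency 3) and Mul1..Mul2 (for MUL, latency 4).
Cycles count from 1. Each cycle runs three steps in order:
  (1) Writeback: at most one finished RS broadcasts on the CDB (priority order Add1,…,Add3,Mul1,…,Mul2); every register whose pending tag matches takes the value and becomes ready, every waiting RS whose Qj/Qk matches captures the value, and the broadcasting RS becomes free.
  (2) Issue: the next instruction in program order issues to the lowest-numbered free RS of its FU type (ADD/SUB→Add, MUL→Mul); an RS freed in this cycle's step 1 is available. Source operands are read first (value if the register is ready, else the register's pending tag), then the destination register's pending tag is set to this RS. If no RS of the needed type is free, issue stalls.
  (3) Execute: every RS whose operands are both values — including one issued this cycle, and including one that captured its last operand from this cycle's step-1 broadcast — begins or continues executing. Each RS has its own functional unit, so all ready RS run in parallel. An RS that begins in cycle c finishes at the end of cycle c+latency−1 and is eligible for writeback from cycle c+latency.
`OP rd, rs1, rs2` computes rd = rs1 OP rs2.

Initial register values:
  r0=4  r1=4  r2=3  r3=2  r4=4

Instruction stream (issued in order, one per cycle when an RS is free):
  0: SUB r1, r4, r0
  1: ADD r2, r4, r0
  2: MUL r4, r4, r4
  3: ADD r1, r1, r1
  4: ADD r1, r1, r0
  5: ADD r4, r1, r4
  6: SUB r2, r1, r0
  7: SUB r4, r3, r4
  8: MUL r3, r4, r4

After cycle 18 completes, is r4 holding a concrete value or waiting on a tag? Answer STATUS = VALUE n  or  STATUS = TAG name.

  c1: issue SUB r1<-Add1  regs: r0:4,r1:Add1,r2:3,r3:2,r4:4
  c2: issue ADD r2<-Add2  regs: r0:4,r1:Add1,r2:Add2,r3:2,r4:4
  c3: issue MUL r4<-Mul1  regs: r0:4,r1:Add1,r2:Add2,r3:2,r4:Mul1
  c4: CDB Add1=0; issue ADD r1<-Add1  regs: r0:4,r1:Add1,r2:Add2,r3:2,r4:Mul1
  c5: CDB Add2=8; issue ADD r1<-Add2  regs: r0:4,r1:Add2,r2:8,r3:2,r4:Mul1
  c6: issue ADD r4<-Add3  regs: r0:4,r1:Add2,r2:8,r3:2,r4:Add3
  c7: CDB Add1=0; issue SUB r2<-Add1  regs: r0:4,r1:Add2,r2:Add1,r3:2,r4:Add3
  c8: CDB Mul1=16; stall  regs: r0:4,r1:Add2,r2:Add1,r3:2,r4:Add3
  c9: stall  regs: r0:4,r1:Add2,r2:Add1,r3:2,r4:Add3
  c10: CDB Add2=4; issue SUB r4<-Add2  regs: r0:4,r1:4,r2:Add1,r3:2,r4:Add2
  c11: issue MUL r3<-Mul1  regs: r0:4,r1:4,r2:Add1,r3:Mul1,r4:Add2
  c12: -  regs: r0:4,r1:4,r2:Add1,r3:Mul1,r4:Add2
  c13: CDB Add1=0  regs: r0:4,r1:4,r2:0,r3:Mul1,r4:Add2
  c14: CDB Add3=20  regs: r0:4,r1:4,r2:0,r3:Mul1,r4:Add2
  c15: -  regs: r0:4,r1:4,r2:0,r3:Mul1,r4:Add2
  c16: -  regs: r0:4,r1:4,r2:0,r3:Mul1,r4:Add2
  c17: CDB Add2=-18  regs: r0:4,r1:4,r2:0,r3:Mul1,r4:-18
  c18: -  regs: r0:4,r1:4,r2:0,r3:Mul1,r4:-18

STATUS = VALUE -18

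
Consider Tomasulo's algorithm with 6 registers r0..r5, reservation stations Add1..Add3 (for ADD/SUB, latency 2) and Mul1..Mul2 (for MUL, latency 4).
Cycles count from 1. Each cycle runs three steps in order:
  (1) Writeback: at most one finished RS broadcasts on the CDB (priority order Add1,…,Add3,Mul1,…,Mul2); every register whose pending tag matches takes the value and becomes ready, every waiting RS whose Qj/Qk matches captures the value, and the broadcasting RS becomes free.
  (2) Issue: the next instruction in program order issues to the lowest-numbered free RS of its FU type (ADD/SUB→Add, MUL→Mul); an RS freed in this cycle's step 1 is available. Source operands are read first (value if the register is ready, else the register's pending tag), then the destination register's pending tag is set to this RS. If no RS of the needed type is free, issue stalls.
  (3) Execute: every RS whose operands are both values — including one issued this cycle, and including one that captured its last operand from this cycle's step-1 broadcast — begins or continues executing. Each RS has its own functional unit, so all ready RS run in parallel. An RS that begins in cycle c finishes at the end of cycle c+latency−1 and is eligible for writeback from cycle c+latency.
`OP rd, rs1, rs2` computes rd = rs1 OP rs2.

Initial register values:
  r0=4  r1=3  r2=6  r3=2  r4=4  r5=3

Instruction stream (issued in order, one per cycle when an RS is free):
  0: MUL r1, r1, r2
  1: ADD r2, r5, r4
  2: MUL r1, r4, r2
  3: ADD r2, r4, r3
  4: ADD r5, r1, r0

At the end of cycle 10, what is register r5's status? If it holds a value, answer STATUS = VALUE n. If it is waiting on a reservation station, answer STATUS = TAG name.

STATUS = VALUE 32

c1: issue MUL r1<-Mul1 | r0:4,r1:Mul1,r2:6,r3:2,r4:4,r5:3
c2: issue ADD r2<-Add1 | r0:4,r1:Mul1,r2:Add1,r3:2,r4:4,r5:3
c3: issue MUL r1<-Mul2 | r0:4,r1:Mul2,r2:Add1,r3:2,r4:4,r5:3
c4: CDB Add1=7; issue ADD r2<-Add1 | r0:4,r1:Mul2,r2:Add1,r3:2,r4:4,r5:3
c5: CDB Mul1=18; issue ADD r5<-Add2 | r0:4,r1:Mul2,r2:Add1,r3:2,r4:4,r5:Add2
c6: CDB Add1=6 | r0:4,r1:Mul2,r2:6,r3:2,r4:4,r5:Add2
c7: - | r0:4,r1:Mul2,r2:6,r3:2,r4:4,r5:Add2
c8: CDB Mul2=28 | r0:4,r1:28,r2:6,r3:2,r4:4,r5:Add2
c9: - | r0:4,r1:28,r2:6,r3:2,r4:4,r5:Add2
c10: CDB Add2=32 | r0:4,r1:28,r2:6,r3:2,r4:4,r5:32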